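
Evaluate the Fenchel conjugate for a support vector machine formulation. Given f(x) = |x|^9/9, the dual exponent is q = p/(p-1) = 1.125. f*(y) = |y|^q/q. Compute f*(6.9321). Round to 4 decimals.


The conjugate exponent q satisfies 1/p + 1/q = 1.
p = 9, so q = 9/(9 - 1) = 1.125
|y|^q = 6.9321^1.125 = 8.8302
f*(6.9321) = 8.8302 / 1.125 = 7.8491


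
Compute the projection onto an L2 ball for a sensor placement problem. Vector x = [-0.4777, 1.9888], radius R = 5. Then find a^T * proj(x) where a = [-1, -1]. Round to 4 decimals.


Step 1: Compute ||x|| (intermediates to 6 decimals).
||x|| = sqrt((-0.4777)^2 + 1.9888^2) = 2.045366
Step 2: Project.
Since ||x|| <= R, proj = x (no scaling needed).
proj(x) = [-0.4777, 1.9888]
Step 3: Dot product.
a^T * proj(x) = -1*(-0.4777) - 1*1.9888 = -1.5111


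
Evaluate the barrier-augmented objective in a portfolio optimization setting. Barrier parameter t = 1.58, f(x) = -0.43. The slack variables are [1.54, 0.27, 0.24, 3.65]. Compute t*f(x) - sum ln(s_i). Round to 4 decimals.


Step 1: Compute log-barrier.
ln values: [0.4318, -1.3093, -1.4271, 1.2947]
phi = -(0.4318 - 1.3093 - 1.4271 + 1.2947) = 1.0099
Step 2: Compute augmented objective.
t*f(x) = 1.58*-0.43 = -0.6794
Total = -0.6794 + 1.0099 = 0.3305


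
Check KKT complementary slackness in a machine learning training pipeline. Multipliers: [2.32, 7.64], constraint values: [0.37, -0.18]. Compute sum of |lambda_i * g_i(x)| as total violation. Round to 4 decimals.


KKT complementary slackness check:
lambda_1 * g_1 = 2.32 * 0.37 = 0.8584
lambda_2 * g_2 = 7.64 * -0.18 = -1.3752
Total violation = 0.8584 + 1.3752 = 2.2336


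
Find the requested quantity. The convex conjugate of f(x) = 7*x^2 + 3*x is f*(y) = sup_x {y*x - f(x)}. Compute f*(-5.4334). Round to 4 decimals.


f*(y) = sup_x {y*x - a*x^2 - b*x} = sup_x {(y-b)*x - a*x^2}
FOC: (y - b) - 2a*x = 0 => x* = (y - b)/(2a)
x* = (-5.4334 - 3)/(2*7) = -0.6024
f*(-5.4334) = (y-b)^2/(4a) = (-5.4334 - 3)^2/(4*7)
= 71.1222/28 = 2.5401


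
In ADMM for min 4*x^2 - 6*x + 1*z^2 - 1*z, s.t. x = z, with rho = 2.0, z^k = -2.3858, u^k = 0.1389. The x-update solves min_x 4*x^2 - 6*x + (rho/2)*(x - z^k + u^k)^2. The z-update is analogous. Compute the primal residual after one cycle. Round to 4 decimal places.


ADMM iteration with rho = 2.0, z^k = -2.3858, u^k = 0.1389
Step 1: x-update.
Minimize 4*x^2 - 6*x + (2.0/2)*(x + 2.3858 + 0.1389)^2
FOC: (2*4 + 2.0)*x = 6 + 2.0*(-2.3858 - 0.1389)
x^{k+1} = 0.0951
Step 2: z-update.
Minimize 1*z^2 - 1*z + (2.0/2)*(0.0951 - z + 0.1389)^2
FOC: (2*1 + 2.0)*z = 1 + 2.0*(0.0951 + 0.1389)
z^{k+1} = 0.367
Step 3: u-update.
u^{k+1} = 0.1389 + 0.0951 - 0.367 = -0.133
Step 4: Primal residual = |0.0951 - 0.367| = 0.2719


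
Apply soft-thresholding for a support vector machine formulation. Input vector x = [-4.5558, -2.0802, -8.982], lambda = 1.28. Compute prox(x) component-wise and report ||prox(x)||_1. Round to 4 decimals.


Soft-thresholding with lambda = 1.28:
prox(-4.5558) = sign(-4.5558)*max(|-4.5558| - 1.28, 0) = -3.2758
prox(-2.0802) = sign(-2.0802)*max(|-2.0802| - 1.28, 0) = -0.8002
prox(-8.982) = sign(-8.982)*max(|-8.982| - 1.28, 0) = -7.702
prox(x) = [-3.2758, -0.8002, -7.702]
||prox(x)||_1 = 3.2758 + 0.8002 + 7.702 = 11.778


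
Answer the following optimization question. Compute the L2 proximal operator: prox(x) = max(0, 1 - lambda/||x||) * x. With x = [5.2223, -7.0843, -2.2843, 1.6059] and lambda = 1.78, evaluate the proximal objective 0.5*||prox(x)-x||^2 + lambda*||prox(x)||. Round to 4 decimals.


Step 1: Compute ||x||.
||x|| = 9.2335
Step 2: Compute scaling factor.
scale = max(0, 1 - 1.78/9.2335) = 0.8072
Step 3: prox(x) = [4.2156, -5.7186, -1.8439, 1.2963]
||prox(x)|| = 7.4535
Step 4: Proximal objective.
0.5*||prox-x||^2 = 1.5842
lambda*||prox|| = 13.2672
Total = 14.8513


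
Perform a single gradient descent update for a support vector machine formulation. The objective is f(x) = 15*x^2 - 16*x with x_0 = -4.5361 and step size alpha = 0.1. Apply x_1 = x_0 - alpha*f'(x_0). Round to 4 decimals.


We compute the gradient at x_0 and apply the update.
f'(x) = 30*x - 16
f'(-4.5361) = 30*-4.5361 - 16 = -152.083
x_1 = -4.5361 - 0.1*-152.083 = 10.6722


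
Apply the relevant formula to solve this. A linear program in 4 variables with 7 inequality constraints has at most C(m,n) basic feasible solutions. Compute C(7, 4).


Each vertex corresponds to some choice of n active constraints out of m, so the number of vertices is at most C(m, n) = m! / (n!(m-n)!).
m = 7, n = 4
Numerator: 7 * 6 * 5 * 4
Denominator: 4! = 24
C(7, 4) = 35


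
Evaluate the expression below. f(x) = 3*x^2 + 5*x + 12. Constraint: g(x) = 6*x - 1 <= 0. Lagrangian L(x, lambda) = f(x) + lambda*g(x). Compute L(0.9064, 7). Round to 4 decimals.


Step 1: Evaluate f(x).
f(0.9064) = 3*0.9064^2 + 5*0.9064 + 12 = 18.9967
Step 2: Evaluate g(x).
g(0.9064) = 6*0.9064 - 1 = 4.4384
Step 3: Compute Lagrangian.
L = 18.9967 + 7*4.4384 = 50.0655


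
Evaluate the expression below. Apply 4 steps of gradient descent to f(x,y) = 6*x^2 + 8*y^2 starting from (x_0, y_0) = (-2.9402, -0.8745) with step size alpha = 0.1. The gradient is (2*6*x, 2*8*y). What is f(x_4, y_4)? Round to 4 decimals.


Gradient descent on f(x,y) = 6*x^2 + 8*y^2.
Starting point: (-2.9402, -0.8745), alpha = 0.1
Step 1: grad_x = 2*6*-2.9402 = -35.2824, grad_y = 2*8*-0.8745 = -13.992
  x_1 = -2.9402 - 0.1*-35.2824 = 0.588
  y_1 = -0.8745 - 0.1*-13.992 = 0.5247
Step 2: grad_x = 2*6*0.588 = 7.0565, grad_y = 2*8*0.5247 = 8.3952
  x_2 = 0.588 - 0.1*7.0565 = -0.1176
  y_2 = 0.5247 - 0.1*8.3952 = -0.3148
Step 3: grad_x = 2*6*-0.1176 = -1.4113, grad_y = 2*8*-0.3148 = -5.0371
  x_3 = -0.1176 - 0.1*-1.4113 = 0.0235
  y_3 = -0.3148 - 0.1*-5.0371 = 0.1889
Step 4: grad_x = 2*6*0.0235 = 0.2823, grad_y = 2*8*0.1889 = 3.0223
  x_4 = 0.0235 - 0.1*0.2823 = -0.0047
  y_4 = 0.1889 - 0.1*3.0223 = -0.1133
f(-0.0047, -0.1133) = 6*(-0.0047)^2 + 8*(-0.1133)^2 = 0.1029


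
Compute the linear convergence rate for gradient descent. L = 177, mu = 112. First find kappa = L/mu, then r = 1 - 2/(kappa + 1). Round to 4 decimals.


Step 1: Compute the condition number.
kappa = L/mu = 177/112 = 1.5804
Step 2: Compute the convergence rate.
r = 1 - 2/(kappa + 1) = 1 - 2*mu/(L + mu) = (L - mu)/(L + mu) = 65/289 = 0.2249


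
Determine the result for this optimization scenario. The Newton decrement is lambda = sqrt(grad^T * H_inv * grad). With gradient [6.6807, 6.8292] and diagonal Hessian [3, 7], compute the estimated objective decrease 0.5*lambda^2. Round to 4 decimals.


Step 1: H is diagonal, so H^(-1) * g = [2.2269, 0.9756].
Step 2: g^T H^(-1) g = sum_i g_i^2 / H_ii
  = (6.6807)^2/3 + (6.8292)^2/7
  = 14.8773 + 6.6626 = 21.5398
Step 3: Objective decrease = 0.5 * g^T H^(-1) g = 10.7699


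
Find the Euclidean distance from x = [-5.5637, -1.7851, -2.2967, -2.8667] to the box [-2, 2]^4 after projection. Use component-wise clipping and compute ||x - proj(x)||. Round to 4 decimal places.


Project each component onto [-2, 2].
clip(-5.5637) = -2.0, clip(-1.7851) = -1.7851, clip(-2.2967) = -2.0, clip(-2.8667) = -2.0
Projection = [-2.0, -1.7851, -2.0, -2.0]
Squared diffs: [12.7, 0.0, 0.088, 0.7512]
Distance = sqrt(13.5392) = 3.6796


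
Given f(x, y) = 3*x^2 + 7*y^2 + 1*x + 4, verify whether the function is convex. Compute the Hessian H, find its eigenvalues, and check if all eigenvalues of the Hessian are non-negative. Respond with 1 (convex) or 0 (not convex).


The Hessian of f(x,y) = 3*x^2 + 7*y^2 + 1*x + 4 is:
H = [[6, 0], [0, 14]]
Trace = 6 + 14 = 20
Determinant = 6*14 - (0)^2 = 84
Discriminant = (20)^2 - 4*84 = 64.0
Eigenvalues: lambda_1 = 6.0, lambda_2 = 14.0
The function is convex.

1


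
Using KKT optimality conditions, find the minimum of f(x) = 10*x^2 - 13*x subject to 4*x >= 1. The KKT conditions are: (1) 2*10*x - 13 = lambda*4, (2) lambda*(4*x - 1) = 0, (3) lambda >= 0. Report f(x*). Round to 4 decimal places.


Step 1: Try lambda = 0 (constraint inactive).
Stationarity: 2*10*x - 13 = 0
x* = 13/(2*10) = 0.65
Check constraint: 4*0.65 = 2.6 >= 1 -- satisfied.
Step 2: Compute optimal value.
f(x*) = 10*0.65^2 - 13*0.65 = -4.225


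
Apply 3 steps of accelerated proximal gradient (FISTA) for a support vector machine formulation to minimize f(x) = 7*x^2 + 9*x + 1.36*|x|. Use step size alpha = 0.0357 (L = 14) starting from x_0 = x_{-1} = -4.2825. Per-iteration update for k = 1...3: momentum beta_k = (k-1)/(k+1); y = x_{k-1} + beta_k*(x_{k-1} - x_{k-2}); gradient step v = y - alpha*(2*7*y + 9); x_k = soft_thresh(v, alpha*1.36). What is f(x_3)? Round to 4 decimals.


FISTA on f(x) = 7*x^2 + 9*x + 1.36*|x|
L = 14, alpha = 0.0357
Iteration 1: beta = 0.0, y = -4.2825 + 0.0*(-4.2825 + 4.2825) = -4.2825
  grad(y) = -50.955, v = y - alpha*grad = -2.4634
  prox(v) = soft_thresh(-2.4634, 0.0486) = -2.4149
Iteration 2: beta = 0.3333, y = -2.4149 + 0.3333*(-2.4149 + 4.2825) = -1.7923
  grad(y) = -16.0923, v = y - alpha*grad = -1.2178
  prox(v) = soft_thresh(-1.2178, 0.0486) = -1.1693
Iteration 3: beta = 0.5, y = -1.1693 + 0.5*(-1.1693 + 2.4149) = -0.5465
  grad(y) = 1.3495, v = y - alpha*grad = -0.5946
  prox(v) = soft_thresh(-0.5946, 0.0486) = -0.5461
f(x_3) = 7*(-0.5461)^2 + 9*(-0.5461) + 1.36*|-0.5461| = -2.0846


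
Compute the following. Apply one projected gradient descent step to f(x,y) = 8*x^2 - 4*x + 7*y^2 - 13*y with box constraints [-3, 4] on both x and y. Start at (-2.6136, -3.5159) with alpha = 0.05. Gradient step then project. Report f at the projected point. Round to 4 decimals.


Step 1: Compute gradient at (-2.6136, -3.5159).
grad_x = 2*8*-2.6136 - 4 = -45.8176
grad_y = 2*7*-3.5159 - 13 = -62.2226
Step 2: Gradient step.
x_raw = -2.6136 - 0.05*-45.8176 = -0.3227
y_raw = -3.5159 - 0.05*-62.2226 = -0.4048
Step 3: Project onto [-3, 4].
x_proj = clip(-0.3227) = -0.3227
y_proj = clip(-0.4048) = -0.4048
Step 4: Evaluate f.
f(-0.3227, -0.4048) = 8.5329


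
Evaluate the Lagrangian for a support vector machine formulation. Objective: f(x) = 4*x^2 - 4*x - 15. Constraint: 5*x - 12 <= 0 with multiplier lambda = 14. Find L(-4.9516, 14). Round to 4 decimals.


Step 1: Evaluate f(x).
f(-4.9516) = 4*(-4.9516)^2 - 4*(-4.9516) - 15 = 102.8798
Step 2: Evaluate g(x).
g(-4.9516) = 5*-4.9516 - 12 = -36.758
Step 3: Compute Lagrangian.
L = 102.8798 + 14*-36.758 = -411.7322


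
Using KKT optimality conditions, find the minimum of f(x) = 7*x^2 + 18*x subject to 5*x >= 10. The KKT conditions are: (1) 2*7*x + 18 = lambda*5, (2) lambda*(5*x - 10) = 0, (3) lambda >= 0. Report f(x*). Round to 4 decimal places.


Step 1: Try lambda = 0 (constraint inactive).
x_unc = -18/(2*7) = -1.2857
Check: 5*-1.2857 = -6.4285 < 10 -- violated!
Step 2: Constraint must be active: 5*x = 10
x* = 10/5 = 2.0
lambda = (2*7*2.0 + 18)/5 = 9.2
Step 3: Compute optimal value.
f(x*) = 7*2.0^2 + 18*2.0 = 64.0


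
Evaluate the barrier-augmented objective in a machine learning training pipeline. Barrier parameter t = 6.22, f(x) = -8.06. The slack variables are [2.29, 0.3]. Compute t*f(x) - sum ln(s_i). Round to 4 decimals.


Step 1: Compute log-barrier.
ln values: [0.8286, -1.204]
phi = -(0.8286 - 1.204) = 0.3754
Step 2: Compute augmented objective.
t*f(x) = 6.22*-8.06 = -50.1332
Total = -50.1332 + 0.3754 = -49.7578


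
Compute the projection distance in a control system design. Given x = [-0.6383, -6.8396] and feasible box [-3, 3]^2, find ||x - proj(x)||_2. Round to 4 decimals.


Project each component onto [-3, 3].
clip(-0.6383) = -0.6383, clip(-6.8396) = -3.0
Projection = [-0.6383, -3.0]
Squared diffs: [0.0, 14.7425]
Distance = sqrt(14.7425) = 3.8396


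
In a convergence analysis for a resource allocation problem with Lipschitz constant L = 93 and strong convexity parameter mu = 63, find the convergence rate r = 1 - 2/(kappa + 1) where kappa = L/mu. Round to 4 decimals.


Step 1: Compute the condition number.
kappa = L/mu = 93/63 = 1.4762
Step 2: Compute the convergence rate.
r = 1 - 2/(kappa + 1) = 1 - 2*mu/(L + mu) = (L - mu)/(L + mu) = 30/156 = 0.1923


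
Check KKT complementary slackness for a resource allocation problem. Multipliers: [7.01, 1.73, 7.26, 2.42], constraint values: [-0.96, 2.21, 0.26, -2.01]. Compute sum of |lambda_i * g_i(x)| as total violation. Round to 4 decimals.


KKT complementary slackness check:
lambda_1 * g_1 = 7.01 * -0.96 = -6.7296
lambda_2 * g_2 = 1.73 * 2.21 = 3.8233
lambda_3 * g_3 = 7.26 * 0.26 = 1.8876
lambda_4 * g_4 = 2.42 * -2.01 = -4.8642
Total violation = 6.7296 + 3.8233 + 1.8876 + 4.8642 = 17.3047


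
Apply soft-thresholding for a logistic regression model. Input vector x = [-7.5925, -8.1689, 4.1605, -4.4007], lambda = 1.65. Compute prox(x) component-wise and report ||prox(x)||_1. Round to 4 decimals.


Soft-thresholding with lambda = 1.65:
prox(-7.5925) = sign(-7.5925)*max(|-7.5925| - 1.65, 0) = -5.9425
prox(-8.1689) = sign(-8.1689)*max(|-8.1689| - 1.65, 0) = -6.5189
prox(4.1605) = sign(4.1605)*max(|4.1605| - 1.65, 0) = 2.5105
prox(-4.4007) = sign(-4.4007)*max(|-4.4007| - 1.65, 0) = -2.7507
prox(x) = [-5.9425, -6.5189, 2.5105, -2.7507]
||prox(x)||_1 = 5.9425 + 6.5189 + 2.5105 + 2.7507 = 17.7226


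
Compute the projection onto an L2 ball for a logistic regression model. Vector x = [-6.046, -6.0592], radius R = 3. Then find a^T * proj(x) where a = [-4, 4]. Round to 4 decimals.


Step 1: Compute ||x|| (intermediates to 6 decimals).
||x|| = sqrt((-6.046)^2 + (-6.0592)^2) = 8.559674
Step 2: Project.
Since ||x|| > R, scale = R/||x|| = 3/8.559674 = 0.350481, proj(x) = scale * x
proj(x) = [-2.119008, -2.123634]
Step 3: Dot product.
a^T * proj(x) = -4*(-2.119008) + 4*(-2.123634) = -0.0185


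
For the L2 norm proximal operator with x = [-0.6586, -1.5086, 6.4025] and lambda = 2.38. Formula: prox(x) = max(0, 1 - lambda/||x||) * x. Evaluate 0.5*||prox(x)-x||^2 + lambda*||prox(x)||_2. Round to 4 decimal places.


Step 1: Compute ||x||.
||x|| = 6.6107
Step 2: Compute scaling factor.
scale = max(0, 1 - 2.38/6.6107) = 0.64
Step 3: prox(x) = [-0.4215, -0.9655, 4.0975]
||prox(x)|| = 4.2307
Step 4: Proximal objective.
0.5*||prox-x||^2 = 2.8322
lambda*||prox|| = 10.0691
Total = 12.9013


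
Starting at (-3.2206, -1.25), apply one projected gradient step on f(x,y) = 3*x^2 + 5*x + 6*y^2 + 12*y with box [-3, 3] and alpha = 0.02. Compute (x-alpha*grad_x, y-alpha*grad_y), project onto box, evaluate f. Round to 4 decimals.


Step 1: Compute gradient at (-3.2206, -1.25).
grad_x = 2*3*-3.2206 + 5 = -14.3236
grad_y = 2*6*-1.25 + 12 = -3.0
Step 2: Gradient step.
x_raw = -3.2206 - 0.02*-14.3236 = -2.9341
y_raw = -1.25 - 0.02*-3.0 = -1.19
Step 3: Project onto [-3, 3].
x_proj = clip(-2.9341) = -2.9341
y_proj = clip(-1.19) = -1.19
Step 4: Evaluate f.
f(-2.9341, -1.19) = 5.3733


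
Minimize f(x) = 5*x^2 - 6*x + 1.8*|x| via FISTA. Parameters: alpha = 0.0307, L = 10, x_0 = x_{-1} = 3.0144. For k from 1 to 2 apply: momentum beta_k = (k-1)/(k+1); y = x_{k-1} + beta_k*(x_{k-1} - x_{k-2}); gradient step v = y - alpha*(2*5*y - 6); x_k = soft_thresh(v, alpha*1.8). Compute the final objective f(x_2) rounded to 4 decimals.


FISTA on f(x) = 5*x^2 - 6*x + 1.8*|x|
L = 10, alpha = 0.0307
Iteration 1: beta = 0.0, y = 3.0144 + 0.0*(3.0144 - 3.0144) = 3.0144
  grad(y) = 24.144, v = y - alpha*grad = 2.2732
  prox(v) = soft_thresh(2.2732, 0.0553) = 2.2179
Iteration 2: beta = 0.3333, y = 2.2179 + 0.3333*(2.2179 - 3.0144) = 1.9524
  grad(y) = 13.5243, v = y - alpha*grad = 1.5372
  prox(v) = soft_thresh(1.5372, 0.0553) = 1.482
f(x_2) = 5*1.482^2 - 6*1.482 + 1.8*|1.482| = 4.7569


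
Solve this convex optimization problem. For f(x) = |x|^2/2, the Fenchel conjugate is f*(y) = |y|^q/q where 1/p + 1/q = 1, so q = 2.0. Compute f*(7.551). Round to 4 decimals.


The conjugate exponent q satisfies 1/p + 1/q = 1.
p = 2, so q = 2/(2 - 1) = 2.0
|y|^q = 7.551^2.0 = 57.0176
f*(7.551) = 57.0176 / 2.0 = 28.5088


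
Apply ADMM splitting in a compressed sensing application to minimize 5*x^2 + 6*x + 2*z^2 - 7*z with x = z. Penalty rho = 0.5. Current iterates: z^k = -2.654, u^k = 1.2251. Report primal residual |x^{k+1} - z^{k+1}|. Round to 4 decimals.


ADMM iteration with rho = 0.5, z^k = -2.654, u^k = 1.2251
Step 1: x-update.
Minimize 5*x^2 + 6*x + (0.5/2)*(x + 2.654 + 1.2251)^2
FOC: (2*5 + 0.5)*x = -6 + 0.5*(-2.654 - 1.2251)
x^{k+1} = -0.7561
Step 2: z-update.
Minimize 2*z^2 - 7*z + (0.5/2)*(-0.7561 - z + 1.2251)^2
FOC: (2*2 + 0.5)*z = 7 + 0.5*(-0.7561 + 1.2251)
z^{k+1} = 1.6077
Step 3: u-update.
u^{k+1} = 1.2251 - 0.7561 - 1.6077 = -1.1387
Step 4: Primal residual = |-0.7561 - 1.6077| = 2.3638


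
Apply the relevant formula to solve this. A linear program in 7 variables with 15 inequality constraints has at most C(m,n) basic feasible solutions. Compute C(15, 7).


Each vertex corresponds to some choice of n active constraints out of m, so the number of vertices is at most C(m, n) = m! / (n!(m-n)!).
m = 15, n = 7
Numerator: 15 * 14 * 13 * 12 * 11 * 10 * 9
Denominator: 7! = 5040
C(15, 7) = 6435


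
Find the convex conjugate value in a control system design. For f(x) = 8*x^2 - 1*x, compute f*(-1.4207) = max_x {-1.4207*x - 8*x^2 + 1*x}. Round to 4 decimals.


f*(y) = sup_x {y*x - a*x^2 - b*x} = sup_x {(y-b)*x - a*x^2}
FOC: (y - b) - 2a*x = 0 => x* = (y - b)/(2a)
x* = (-1.4207 + 1)/(2*8) = -0.0263
f*(-1.4207) = (y-b)^2/(4a) = (-1.4207 + 1)^2/(4*8)
= 0.177/32 = 0.0055


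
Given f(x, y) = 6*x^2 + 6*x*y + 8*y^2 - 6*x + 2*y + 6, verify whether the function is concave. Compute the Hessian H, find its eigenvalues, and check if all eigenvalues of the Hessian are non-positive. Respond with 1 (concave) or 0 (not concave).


The Hessian of f(x,y) = 6*x^2 + 6*x*y + 8*y^2 - 6*x + 2*y + 6 is:
H = [[12, 6], [6, 16]]
Trace = 12 + 16 = 28
Determinant = 12*16 - (6)^2 = 156
Discriminant = (28)^2 - 4*156 = 160.0
Eigenvalues: lambda_1 = 7.6754, lambda_2 = 20.3246
The function is not concave.

0


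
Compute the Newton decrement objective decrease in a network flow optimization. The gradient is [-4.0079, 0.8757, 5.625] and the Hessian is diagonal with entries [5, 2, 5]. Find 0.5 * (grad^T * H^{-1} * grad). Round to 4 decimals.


Step 1: H is diagonal, so H^(-1) * g = [-0.8016, 0.4379, 1.125].
Step 2: g^T H^(-1) g = sum_i g_i^2 / H_ii
  = (-4.0079)^2/5 + (0.8757)^2/2 + (5.625)^2/5
  = 3.2127 + 0.3834 + 6.3281 = 9.9242
Step 3: Objective decrease = 0.5 * g^T H^(-1) g = 4.9621


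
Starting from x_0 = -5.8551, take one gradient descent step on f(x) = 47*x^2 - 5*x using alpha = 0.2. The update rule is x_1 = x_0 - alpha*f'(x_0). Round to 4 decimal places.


We compute the gradient at x_0 and apply the update.
f'(x) = 94*x - 5
f'(-5.8551) = 94*-5.8551 - 5 = -555.3794
x_1 = -5.8551 - 0.2*-555.3794 = 105.2208


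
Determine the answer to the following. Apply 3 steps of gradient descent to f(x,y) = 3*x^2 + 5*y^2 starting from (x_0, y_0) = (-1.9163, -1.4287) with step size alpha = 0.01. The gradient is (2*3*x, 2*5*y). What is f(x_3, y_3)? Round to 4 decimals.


Gradient descent on f(x,y) = 3*x^2 + 5*y^2.
Starting point: (-1.9163, -1.4287), alpha = 0.01
Step 1: grad_x = 2*3*-1.9163 = -11.4978, grad_y = 2*5*-1.4287 = -14.287
  x_1 = -1.9163 - 0.01*-11.4978 = -1.8013
  y_1 = -1.4287 - 0.01*-14.287 = -1.2858
Step 2: grad_x = 2*3*-1.8013 = -10.8079, grad_y = 2*5*-1.2858 = -12.8583
  x_2 = -1.8013 - 0.01*-10.8079 = -1.6932
  y_2 = -1.2858 - 0.01*-12.8583 = -1.1572
Step 3: grad_x = 2*3*-1.6932 = -10.1595, grad_y = 2*5*-1.1572 = -11.5725
  x_3 = -1.6932 - 0.01*-10.1595 = -1.5916
  y_3 = -1.1572 - 0.01*-11.5725 = -1.0415
f(-1.5916, -1.0415) = 3*(-1.5916)^2 + 5*(-1.0415)^2 = 13.0239


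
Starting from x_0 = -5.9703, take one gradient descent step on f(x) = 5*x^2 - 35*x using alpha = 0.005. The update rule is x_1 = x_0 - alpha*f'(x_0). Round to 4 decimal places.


We compute the gradient at x_0 and apply the update.
f'(x) = 10*x - 35
f'(-5.9703) = 10*-5.9703 - 35 = -94.703
x_1 = -5.9703 - 0.005*-94.703 = -5.4968


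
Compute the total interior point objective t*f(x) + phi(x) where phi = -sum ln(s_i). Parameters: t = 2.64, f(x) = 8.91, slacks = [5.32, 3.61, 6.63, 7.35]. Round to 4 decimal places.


Step 1: Compute log-barrier.
ln values: [1.6715, 1.2837, 1.8916, 1.9947]
phi = -(1.6715 + 1.2837 + 1.8916 + 1.9947) = -6.8415
Step 2: Compute augmented objective.
t*f(x) = 2.64*8.91 = 23.5224
Total = 23.5224 - 6.8415 = 16.6809


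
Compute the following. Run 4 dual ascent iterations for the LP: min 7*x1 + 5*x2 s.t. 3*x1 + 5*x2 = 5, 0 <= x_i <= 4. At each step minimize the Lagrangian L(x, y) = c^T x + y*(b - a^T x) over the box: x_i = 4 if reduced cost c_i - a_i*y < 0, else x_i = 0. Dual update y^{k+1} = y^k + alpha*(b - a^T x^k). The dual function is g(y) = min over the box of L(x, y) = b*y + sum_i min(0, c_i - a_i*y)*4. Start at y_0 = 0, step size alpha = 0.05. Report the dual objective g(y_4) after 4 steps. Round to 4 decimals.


Dual ascent for LP: min 7*x1 + 5*x2, 3*x1 + 5*x2 = 5, 0 <= x_i <= 4
Step 1: y^k = 0.0, reduced costs: (7.0, 5.0)
  x^k = (0.0, 0.0), subgradient = b - a^T x = 5.0
  y^{k+1} = 0.0 + 0.05*5.0 = 0.25
Step 2: y^k = 0.25, reduced costs: (6.25, 3.75)
  x^k = (0.0, 0.0), subgradient = b - a^T x = 5.0
  y^{k+1} = 0.25 + 0.05*5.0 = 0.5
Step 3: y^k = 0.5, reduced costs: (5.5, 2.5)
  x^k = (0.0, 0.0), subgradient = b - a^T x = 5.0
  y^{k+1} = 0.5 + 0.05*5.0 = 0.75
Step 4: y^k = 0.75, reduced costs: (4.75, 1.25)
  x^k = (0.0, 0.0), subgradient = b - a^T x = 5.0
  y^{k+1} = 0.75 + 0.05*5.0 = 1.0
Dual objective at y_4 = 1.0: reduced costs (4.0, 0.0), box minimizer x = (0.0, 0.0)
g(y_4) = b*y + (c1 - a1*y)*x1 + (c2 - a2*y)*x2 = 5*1.0 + 4.0*0.0 + 0.0*0.0 = 5.0 + 0.0 + 0.0 = 5.0


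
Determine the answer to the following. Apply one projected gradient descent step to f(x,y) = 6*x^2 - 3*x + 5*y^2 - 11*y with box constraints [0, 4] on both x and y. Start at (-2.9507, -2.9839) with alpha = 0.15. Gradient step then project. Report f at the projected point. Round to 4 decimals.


Step 1: Compute gradient at (-2.9507, -2.9839).
grad_x = 2*6*-2.9507 - 3 = -38.4084
grad_y = 2*5*-2.9839 - 11 = -40.839
Step 2: Gradient step.
x_raw = -2.9507 - 0.15*-38.4084 = 2.8106
y_raw = -2.9839 - 0.15*-40.839 = 3.142
Step 3: Project onto [0, 4].
x_proj = clip(2.8106) = 2.8106
y_proj = clip(3.142) = 3.142
Step 4: Evaluate f.
f(2.8106, 3.142) = 53.7616


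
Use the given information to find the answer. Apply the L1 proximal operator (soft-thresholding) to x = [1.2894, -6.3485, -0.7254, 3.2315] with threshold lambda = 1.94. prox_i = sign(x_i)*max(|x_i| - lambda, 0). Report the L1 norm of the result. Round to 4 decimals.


Soft-thresholding with lambda = 1.94:
prox(1.2894) = sign(1.2894)*max(|1.2894| - 1.94, 0) = 0.0
prox(-6.3485) = sign(-6.3485)*max(|-6.3485| - 1.94, 0) = -4.4085
prox(-0.7254) = sign(-0.7254)*max(|-0.7254| - 1.94, 0) = 0.0
prox(3.2315) = sign(3.2315)*max(|3.2315| - 1.94, 0) = 1.2915
prox(x) = [0.0, -4.4085, 0.0, 1.2915]
||prox(x)||_1 = 0.0 + 4.4085 + 0.0 + 1.2915 = 5.7


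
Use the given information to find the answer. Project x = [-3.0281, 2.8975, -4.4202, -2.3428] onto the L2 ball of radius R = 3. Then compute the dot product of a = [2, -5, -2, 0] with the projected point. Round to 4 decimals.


Step 1: Compute ||x|| (intermediates to 6 decimals).
||x|| = sqrt((-3.0281)^2 + 2.8975^2 + (-4.4202)^2 + (-2.3428)^2) = 6.526237
Step 2: Project.
Since ||x|| > R, scale = R/||x|| = 3/6.526237 = 0.459683, proj(x) = scale * x
proj(x) = [-1.391966, 1.331931, -2.031891, -1.076945]
Step 3: Dot product.
a^T * proj(x) = 2*(-1.391966) - 5*1.331931 - 2*(-2.031891) + 0*(-1.076945) = -5.3798


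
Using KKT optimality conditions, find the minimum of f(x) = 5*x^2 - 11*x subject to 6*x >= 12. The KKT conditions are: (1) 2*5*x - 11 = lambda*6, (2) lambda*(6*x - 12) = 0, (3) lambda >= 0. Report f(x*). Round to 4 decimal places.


Step 1: Try lambda = 0 (constraint inactive).
x_unc = 11/(2*5) = 1.1
Check: 6*1.1 = 6.6 < 12 -- violated!
Step 2: Constraint must be active: 6*x = 12
x* = 12/6 = 2.0
lambda = (2*5*2.0 - 11)/6 = 1.5
Step 3: Compute optimal value.
f(x*) = 5*2.0^2 - 11*2.0 = -2.0


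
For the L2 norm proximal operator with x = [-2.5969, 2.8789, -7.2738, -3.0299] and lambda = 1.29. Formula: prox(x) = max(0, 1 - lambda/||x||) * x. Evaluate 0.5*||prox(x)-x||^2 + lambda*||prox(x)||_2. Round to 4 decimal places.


Step 1: Compute ||x||.
||x|| = 8.7818
Step 2: Compute scaling factor.
scale = max(0, 1 - 1.29/8.7818) = 0.8531
Step 3: prox(x) = [-2.2154, 2.456, -6.2053, -2.5848]
||prox(x)|| = 7.4918
Step 4: Proximal objective.
0.5*||prox-x||^2 = 0.8321
lambda*||prox|| = 9.6644
Total = 10.4965


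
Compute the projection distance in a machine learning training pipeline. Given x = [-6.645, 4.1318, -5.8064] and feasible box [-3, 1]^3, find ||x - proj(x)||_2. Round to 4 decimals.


Project each component onto [-3, 1].
clip(-6.645) = -3.0, clip(4.1318) = 1.0, clip(-5.8064) = -3.0
Projection = [-3.0, 1.0, -3.0]
Squared diffs: [13.286, 9.8082, 7.8759]
Distance = sqrt(30.9701) = 5.5651


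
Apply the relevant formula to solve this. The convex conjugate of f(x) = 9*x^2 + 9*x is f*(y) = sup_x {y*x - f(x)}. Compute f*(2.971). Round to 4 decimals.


f*(y) = sup_x {y*x - a*x^2 - b*x} = sup_x {(y-b)*x - a*x^2}
FOC: (y - b) - 2a*x = 0 => x* = (y - b)/(2a)
x* = (2.971 - 9)/(2*9) = -0.3349
f*(2.971) = (y-b)^2/(4a) = (2.971 - 9)^2/(4*9)
= 36.3488/36 = 1.0097


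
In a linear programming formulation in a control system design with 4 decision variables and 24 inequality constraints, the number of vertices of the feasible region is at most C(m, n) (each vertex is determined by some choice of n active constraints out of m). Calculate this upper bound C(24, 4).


Each vertex corresponds to some choice of n active constraints out of m, so the number of vertices is at most C(m, n) = m! / (n!(m-n)!).
m = 24, n = 4
Numerator: 24 * 23 * 22 * 21
Denominator: 4! = 24
C(24, 4) = 10626


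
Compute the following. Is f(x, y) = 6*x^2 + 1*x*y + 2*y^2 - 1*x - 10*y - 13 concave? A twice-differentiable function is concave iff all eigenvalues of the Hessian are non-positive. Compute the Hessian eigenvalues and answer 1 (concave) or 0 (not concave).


The Hessian of f(x,y) = 6*x^2 + 1*x*y + 2*y^2 - 1*x - 10*y - 13 is:
H = [[12, 1], [1, 4]]
Trace = 12 + 4 = 16
Determinant = 12*4 - (1)^2 = 47
Discriminant = (16)^2 - 4*47 = 68.0
Eigenvalues: lambda_1 = 3.8769, lambda_2 = 12.1231
The function is not concave.

0


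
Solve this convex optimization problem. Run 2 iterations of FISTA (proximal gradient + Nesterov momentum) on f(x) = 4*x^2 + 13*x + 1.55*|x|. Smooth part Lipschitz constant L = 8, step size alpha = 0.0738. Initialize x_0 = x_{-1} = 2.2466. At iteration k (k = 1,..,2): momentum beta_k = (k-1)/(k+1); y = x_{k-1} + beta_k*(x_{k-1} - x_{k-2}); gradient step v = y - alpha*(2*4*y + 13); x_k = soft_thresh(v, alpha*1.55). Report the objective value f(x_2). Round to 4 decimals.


FISTA on f(x) = 4*x^2 + 13*x + 1.55*|x|
L = 8, alpha = 0.0738
Iteration 1: beta = 0.0, y = 2.2466 + 0.0*(2.2466 - 2.2466) = 2.2466
  grad(y) = 30.9728, v = y - alpha*grad = -0.0392
  prox(v) = soft_thresh(-0.0392, 0.1144) = 0.0
Iteration 2: beta = 0.3333, y = 0.0 + 0.3333*(0.0 - 2.2466) = -0.7489
  grad(y) = 7.0091, v = y - alpha*grad = -1.2661
  prox(v) = soft_thresh(-1.2661, 0.1144) = -1.1517
f(x_2) = 4*(-1.1517)^2 + 13*(-1.1517) + 1.55*|-1.1517| = -7.8814


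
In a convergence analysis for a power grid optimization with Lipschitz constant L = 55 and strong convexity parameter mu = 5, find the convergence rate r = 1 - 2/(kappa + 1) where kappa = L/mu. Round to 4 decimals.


Step 1: Compute the condition number.
kappa = L/mu = 55/5 = 11.0
Step 2: Compute the convergence rate.
r = 1 - 2/(kappa + 1) = 1 - 2*mu/(L + mu) = (L - mu)/(L + mu) = 50/60 = 0.8333


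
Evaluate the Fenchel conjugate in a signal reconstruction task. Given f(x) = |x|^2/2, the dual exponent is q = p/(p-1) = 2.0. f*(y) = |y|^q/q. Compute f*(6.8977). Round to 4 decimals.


The conjugate exponent q satisfies 1/p + 1/q = 1.
p = 2, so q = 2/(2 - 1) = 2.0
|y|^q = 6.8977^2.0 = 47.5783
f*(6.8977) = 47.5783 / 2.0 = 23.7891


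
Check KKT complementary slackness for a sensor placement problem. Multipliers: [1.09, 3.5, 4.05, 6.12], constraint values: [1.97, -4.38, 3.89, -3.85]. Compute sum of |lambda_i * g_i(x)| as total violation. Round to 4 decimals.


KKT complementary slackness check:
lambda_1 * g_1 = 1.09 * 1.97 = 2.1473
lambda_2 * g_2 = 3.5 * -4.38 = -15.33
lambda_3 * g_3 = 4.05 * 3.89 = 15.7545
lambda_4 * g_4 = 6.12 * -3.85 = -23.562
Total violation = 2.1473 + 15.33 + 15.7545 + 23.562 = 56.7938


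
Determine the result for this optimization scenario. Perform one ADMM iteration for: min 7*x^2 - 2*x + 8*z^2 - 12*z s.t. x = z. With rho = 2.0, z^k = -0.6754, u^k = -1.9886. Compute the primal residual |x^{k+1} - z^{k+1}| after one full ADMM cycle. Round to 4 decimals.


ADMM iteration with rho = 2.0, z^k = -0.6754, u^k = -1.9886
Step 1: x-update.
Minimize 7*x^2 - 2*x + (2.0/2)*(x + 0.6754 - 1.9886)^2
FOC: (2*7 + 2.0)*x = 2 + 2.0*(-0.6754 + 1.9886)
x^{k+1} = 0.2892
Step 2: z-update.
Minimize 8*z^2 - 12*z + (2.0/2)*(0.2892 - z - 1.9886)^2
FOC: (2*8 + 2.0)*z = 12 + 2.0*(0.2892 - 1.9886)
z^{k+1} = 0.4778
Step 3: u-update.
u^{k+1} = -1.9886 + 0.2892 - 0.4778 = -2.1773
Step 4: Primal residual = |0.2892 - 0.4778| = 0.1887


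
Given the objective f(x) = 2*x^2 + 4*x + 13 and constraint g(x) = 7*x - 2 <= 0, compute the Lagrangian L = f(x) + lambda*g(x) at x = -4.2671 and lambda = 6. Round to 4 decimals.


Step 1: Evaluate f(x).
f(-4.2671) = 2*(-4.2671)^2 + 4*(-4.2671) + 13 = 32.3479
Step 2: Evaluate g(x).
g(-4.2671) = 7*-4.2671 - 2 = -31.8697
Step 3: Compute Lagrangian.
L = 32.3479 + 6*-31.8697 = -158.8703


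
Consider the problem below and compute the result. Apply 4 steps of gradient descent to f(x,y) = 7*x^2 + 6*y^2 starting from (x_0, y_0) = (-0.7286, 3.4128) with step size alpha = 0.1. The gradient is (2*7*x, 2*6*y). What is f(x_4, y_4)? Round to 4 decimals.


Gradient descent on f(x,y) = 7*x^2 + 6*y^2.
Starting point: (-0.7286, 3.4128), alpha = 0.1
Step 1: grad_x = 2*7*-0.7286 = -10.2004, grad_y = 2*6*3.4128 = 40.9536
  x_1 = -0.7286 - 0.1*-10.2004 = 0.2914
  y_1 = 3.4128 - 0.1*40.9536 = -0.6826
Step 2: grad_x = 2*7*0.2914 = 4.0802, grad_y = 2*6*-0.6826 = -8.1907
  x_2 = 0.2914 - 0.1*4.0802 = -0.1166
  y_2 = -0.6826 - 0.1*-8.1907 = 0.1365
Step 3: grad_x = 2*7*-0.1166 = -1.6321, grad_y = 2*6*0.1365 = 1.6381
  x_3 = -0.1166 - 0.1*-1.6321 = 0.0466
  y_3 = 0.1365 - 0.1*1.6381 = -0.0273
Step 4: grad_x = 2*7*0.0466 = 0.6528, grad_y = 2*6*-0.0273 = -0.3276
  x_4 = 0.0466 - 0.1*0.6528 = -0.0187
  y_4 = -0.0273 - 0.1*-0.3276 = 0.0055
f(-0.0187, 0.0055) = 7*(-0.0187)^2 + 6*0.0055^2 = 0.0026


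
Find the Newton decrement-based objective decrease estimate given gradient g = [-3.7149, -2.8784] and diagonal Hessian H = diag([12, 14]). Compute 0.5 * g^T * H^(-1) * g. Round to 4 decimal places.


Step 1: H is diagonal, so H^(-1) * g = [-0.3096, -0.2056].
Step 2: g^T H^(-1) g = sum_i g_i^2 / H_ii
  = (-3.7149)^2/12 + (-2.8784)^2/14
  = 1.15 + 0.5918 = 1.7418
Step 3: Objective decrease = 0.5 * g^T H^(-1) g = 0.8709


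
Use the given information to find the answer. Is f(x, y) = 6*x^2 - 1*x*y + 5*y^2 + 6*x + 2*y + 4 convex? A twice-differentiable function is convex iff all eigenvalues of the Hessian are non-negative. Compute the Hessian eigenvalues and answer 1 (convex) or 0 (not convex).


The Hessian of f(x,y) = 6*x^2 - 1*x*y + 5*y^2 + 6*x + 2*y + 4 is:
H = [[12, -1], [-1, 10]]
Trace = 12 + 10 = 22
Determinant = 12*10 - (-1)^2 = 119
Discriminant = (22)^2 - 4*119 = 8.0
Eigenvalues: lambda_1 = 9.5858, lambda_2 = 12.4142
The function is convex.

1


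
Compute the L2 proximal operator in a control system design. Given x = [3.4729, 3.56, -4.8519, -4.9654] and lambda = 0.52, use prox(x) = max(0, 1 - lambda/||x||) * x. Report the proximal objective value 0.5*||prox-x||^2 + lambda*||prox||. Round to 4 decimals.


Step 1: Compute ||x||.
||x|| = 8.54
Step 2: Compute scaling factor.
scale = max(0, 1 - 0.52/8.54) = 0.9391
Step 3: prox(x) = [3.2614, 3.3432, -4.5565, -4.6631]
||prox(x)|| = 8.02
Step 4: Proximal objective.
0.5*||prox-x||^2 = 0.1352
lambda*||prox|| = 4.1704
Total = 4.3056


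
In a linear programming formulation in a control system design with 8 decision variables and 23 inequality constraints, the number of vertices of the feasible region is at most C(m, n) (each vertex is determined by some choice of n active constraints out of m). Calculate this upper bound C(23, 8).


Each vertex corresponds to some choice of n active constraints out of m, so the number of vertices is at most C(m, n) = m! / (n!(m-n)!).
m = 23, n = 8
Numerator: 23 * 22 * 21 * 20 * 19 * 18 * 17 * 16
Denominator: 8! = 40320
C(23, 8) = 490314


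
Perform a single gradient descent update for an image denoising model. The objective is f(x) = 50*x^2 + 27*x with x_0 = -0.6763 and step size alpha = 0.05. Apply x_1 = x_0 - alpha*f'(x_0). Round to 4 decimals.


We compute the gradient at x_0 and apply the update.
f'(x) = 100*x + 27
f'(-0.6763) = 100*-0.6763 + 27 = -40.63
x_1 = -0.6763 - 0.05*-40.63 = 1.3552


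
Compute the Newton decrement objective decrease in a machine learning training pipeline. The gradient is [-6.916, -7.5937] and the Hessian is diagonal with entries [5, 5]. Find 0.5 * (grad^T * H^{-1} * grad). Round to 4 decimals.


Step 1: H is diagonal, so H^(-1) * g = [-1.3832, -1.5187].
Step 2: g^T H^(-1) g = sum_i g_i^2 / H_ii
  = (-6.916)^2/5 + (-7.5937)^2/5
  = 9.5662 + 11.5329 = 21.0991
Step 3: Objective decrease = 0.5 * g^T H^(-1) g = 10.5495


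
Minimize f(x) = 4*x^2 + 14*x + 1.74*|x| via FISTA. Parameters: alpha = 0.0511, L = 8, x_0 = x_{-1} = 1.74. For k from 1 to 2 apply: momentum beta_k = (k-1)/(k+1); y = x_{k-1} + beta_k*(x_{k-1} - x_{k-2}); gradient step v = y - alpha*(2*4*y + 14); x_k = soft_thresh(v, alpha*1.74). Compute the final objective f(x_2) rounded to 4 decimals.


FISTA on f(x) = 4*x^2 + 14*x + 1.74*|x|
L = 8, alpha = 0.0511
Iteration 1: beta = 0.0, y = 1.74 + 0.0*(1.74 - 1.74) = 1.74
  grad(y) = 27.92, v = y - alpha*grad = 0.3133
  prox(v) = soft_thresh(0.3133, 0.0889) = 0.2244
Iteration 2: beta = 0.3333, y = 0.2244 + 0.3333*(0.2244 - 1.74) = -0.2808
  grad(y) = 11.7533, v = y - alpha*grad = -0.8814
  prox(v) = soft_thresh(-0.8814, 0.0889) = -0.7925
f(x_2) = 4*(-0.7925)^2 + 14*(-0.7925) + 1.74*|-0.7925| = -7.2039


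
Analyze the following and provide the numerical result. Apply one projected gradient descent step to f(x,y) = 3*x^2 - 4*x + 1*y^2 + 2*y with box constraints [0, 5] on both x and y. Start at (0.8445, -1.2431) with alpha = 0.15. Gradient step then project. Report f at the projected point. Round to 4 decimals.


Step 1: Compute gradient at (0.8445, -1.2431).
grad_x = 2*3*0.8445 - 4 = 1.067
grad_y = 2*1*-1.2431 + 2 = -0.4862
Step 2: Gradient step.
x_raw = 0.8445 - 0.15*1.067 = 0.6845
y_raw = -1.2431 - 0.15*-0.4862 = -1.1702
Step 3: Project onto [0, 5].
x_proj = clip(0.6845) = 0.6845
y_proj = clip(-1.1702) = 0.0
Step 4: Evaluate f.
f(0.6845, 0.0) = -1.3324


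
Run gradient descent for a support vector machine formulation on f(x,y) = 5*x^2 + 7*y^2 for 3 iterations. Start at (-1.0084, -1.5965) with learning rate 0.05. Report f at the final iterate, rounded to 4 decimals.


Gradient descent on f(x,y) = 5*x^2 + 7*y^2.
Starting point: (-1.0084, -1.5965), alpha = 0.05
Step 1: grad_x = 2*5*-1.0084 = -10.084, grad_y = 2*7*-1.5965 = -22.351
  x_1 = -1.0084 - 0.05*-10.084 = -0.5042
  y_1 = -1.5965 - 0.05*-22.351 = -0.479
Step 2: grad_x = 2*5*-0.5042 = -5.042, grad_y = 2*7*-0.479 = -6.7053
  x_2 = -0.5042 - 0.05*-5.042 = -0.2521
  y_2 = -0.479 - 0.05*-6.7053 = -0.1437
Step 3: grad_x = 2*5*-0.2521 = -2.521, grad_y = 2*7*-0.1437 = -2.0116
  x_3 = -0.2521 - 0.05*-2.521 = -0.1261
  y_3 = -0.1437 - 0.05*-2.0116 = -0.0431
f(-0.1261, -0.0431) = 5*(-0.1261)^2 + 7*(-0.0431)^2 = 0.0924


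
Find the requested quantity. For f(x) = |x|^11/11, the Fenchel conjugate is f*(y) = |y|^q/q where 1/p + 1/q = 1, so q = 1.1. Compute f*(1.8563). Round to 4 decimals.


The conjugate exponent q satisfies 1/p + 1/q = 1.
p = 11, so q = 11/(11 - 1) = 1.1
|y|^q = 1.8563^1.1 = 1.9748
f*(1.8563) = 1.9748 / 1.1 = 1.7952


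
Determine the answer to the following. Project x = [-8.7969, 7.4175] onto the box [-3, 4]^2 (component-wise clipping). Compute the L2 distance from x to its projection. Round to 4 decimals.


Project each component onto [-3, 4].
clip(-8.7969) = -3.0, clip(7.4175) = 4.0
Projection = [-3.0, 4.0]
Squared diffs: [33.604, 11.6793]
Distance = sqrt(45.2833) = 6.7293


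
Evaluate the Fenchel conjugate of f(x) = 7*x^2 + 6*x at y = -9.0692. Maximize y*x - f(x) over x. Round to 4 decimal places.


f*(y) = sup_x {y*x - a*x^2 - b*x} = sup_x {(y-b)*x - a*x^2}
FOC: (y - b) - 2a*x = 0 => x* = (y - b)/(2a)
x* = (-9.0692 - 6)/(2*7) = -1.0764
f*(-9.0692) = (y-b)^2/(4a) = (-9.0692 - 6)^2/(4*7)
= 227.0808/28 = 8.11


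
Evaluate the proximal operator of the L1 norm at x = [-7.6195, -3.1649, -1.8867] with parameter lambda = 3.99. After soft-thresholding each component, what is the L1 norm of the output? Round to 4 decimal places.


Soft-thresholding with lambda = 3.99:
prox(-7.6195) = sign(-7.6195)*max(|-7.6195| - 3.99, 0) = -3.6295
prox(-3.1649) = sign(-3.1649)*max(|-3.1649| - 3.99, 0) = 0.0
prox(-1.8867) = sign(-1.8867)*max(|-1.8867| - 3.99, 0) = 0.0
prox(x) = [-3.6295, 0.0, 0.0]
||prox(x)||_1 = 3.6295 + 0.0 + 0.0 = 3.6295


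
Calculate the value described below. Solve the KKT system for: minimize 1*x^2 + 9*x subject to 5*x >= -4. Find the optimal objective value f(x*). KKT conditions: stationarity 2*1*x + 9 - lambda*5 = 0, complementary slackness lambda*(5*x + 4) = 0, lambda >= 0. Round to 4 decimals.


Step 1: Try lambda = 0 (constraint inactive).
x_unc = -9/(2*1) = -4.5
Check: 5*-4.5 = -22.5 < -4 -- violated!
Step 2: Constraint must be active: 5*x = -4
x* = -4/5 = -0.8
lambda = (2*1*(-0.8) + 9)/5 = 1.48
Step 3: Compute optimal value.
f(x*) = 1*(-0.8)^2 + 9*(-0.8) = -6.56


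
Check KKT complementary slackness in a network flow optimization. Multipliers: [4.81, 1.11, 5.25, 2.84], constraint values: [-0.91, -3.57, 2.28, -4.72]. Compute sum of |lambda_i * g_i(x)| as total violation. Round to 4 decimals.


KKT complementary slackness check:
lambda_1 * g_1 = 4.81 * -0.91 = -4.3771
lambda_2 * g_2 = 1.11 * -3.57 = -3.9627
lambda_3 * g_3 = 5.25 * 2.28 = 11.97
lambda_4 * g_4 = 2.84 * -4.72 = -13.4048
Total violation = 4.3771 + 3.9627 + 11.97 + 13.4048 = 33.7146


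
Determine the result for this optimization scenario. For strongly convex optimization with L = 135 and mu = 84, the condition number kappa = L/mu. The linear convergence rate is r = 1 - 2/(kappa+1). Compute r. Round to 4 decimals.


Step 1: Compute the condition number.
kappa = L/mu = 135/84 = 1.6071
Step 2: Compute the convergence rate.
r = 1 - 2/(kappa + 1) = 1 - 2*mu/(L + mu) = (L - mu)/(L + mu) = 51/219 = 0.2329


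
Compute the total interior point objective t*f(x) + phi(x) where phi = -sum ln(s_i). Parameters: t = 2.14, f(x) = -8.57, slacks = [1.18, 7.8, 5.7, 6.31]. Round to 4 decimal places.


Step 1: Compute log-barrier.
ln values: [0.1655, 2.0541, 1.7405, 1.8421]
phi = -(0.1655 + 2.0541 + 1.7405 + 1.8421) = -5.8022
Step 2: Compute augmented objective.
t*f(x) = 2.14*-8.57 = -18.3398
Total = -18.3398 - 5.8022 = -24.142


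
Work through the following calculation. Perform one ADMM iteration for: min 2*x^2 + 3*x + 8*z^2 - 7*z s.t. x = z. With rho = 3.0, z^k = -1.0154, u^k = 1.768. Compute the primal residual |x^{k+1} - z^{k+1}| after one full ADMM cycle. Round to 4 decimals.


ADMM iteration with rho = 3.0, z^k = -1.0154, u^k = 1.768
Step 1: x-update.
Minimize 2*x^2 + 3*x + (3.0/2)*(x + 1.0154 + 1.768)^2
FOC: (2*2 + 3.0)*x = -3 + 3.0*(-1.0154 - 1.768)
x^{k+1} = -1.6215
Step 2: z-update.
Minimize 8*z^2 - 7*z + (3.0/2)*(-1.6215 - z + 1.768)^2
FOC: (2*8 + 3.0)*z = 7 + 3.0*(-1.6215 + 1.768)
z^{k+1} = 0.3916
Step 3: u-update.
u^{k+1} = 1.768 - 1.6215 - 0.3916 = -0.245
Step 4: Primal residual = |-1.6215 - 0.3916| = 2.013


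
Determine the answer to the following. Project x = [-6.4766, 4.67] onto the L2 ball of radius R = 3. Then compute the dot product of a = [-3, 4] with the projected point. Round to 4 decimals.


Step 1: Compute ||x|| (intermediates to 6 decimals).
||x|| = sqrt((-6.4766)^2 + 4.67^2) = 7.984688
Step 2: Project.
Since ||x|| > R, scale = R/||x|| = 3/7.984688 = 0.375719, proj(x) = scale * x
proj(x) = [-2.433382, 1.754608]
Step 3: Dot product.
a^T * proj(x) = -3*(-2.433382) + 4*1.754608 = 14.3186
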